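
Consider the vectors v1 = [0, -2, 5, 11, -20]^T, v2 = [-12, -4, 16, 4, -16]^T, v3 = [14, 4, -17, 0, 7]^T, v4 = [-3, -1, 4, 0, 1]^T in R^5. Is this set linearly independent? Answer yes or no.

no

Form the matrix with these vectors as rows and row reduce.
Swap R1 ↔ R2
R3 ← R3 + (7/6)·R1: [0, -2/3, 5/3, 14/3, -35/3]
R4 ← R4 − (1/4)·R1: [0, 0, 0, -1, 5]
R3 ← R3 − (1/3)·R2: [0, 0, 0, 1, -5]
R4 ← R4 + R3: [0, 0, 0, 0, 0]
3 nonzero rows, so the 4 vectors span a space of dimension 3.
Since 3 < 4, the vectors are linearly dependent.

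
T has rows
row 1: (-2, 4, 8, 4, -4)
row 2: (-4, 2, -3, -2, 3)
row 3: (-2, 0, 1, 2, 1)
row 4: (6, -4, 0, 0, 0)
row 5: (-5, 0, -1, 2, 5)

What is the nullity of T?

1

Row reduce to echelon form.
R2 ← R2 − (2)·R1: [0, -6, -19, -10, 11]
R3 ← R3 − R1: [0, -4, -7, -2, 5]
R4 ← R4 + (3)·R1: [0, 8, 24, 12, -12]
R5 ← R5 − (5/2)·R1: [0, -10, -21, -8, 15]
R3 ← R3 − (2/3)·R2: [0, 0, 17/3, 14/3, -7/3]
R4 ← R4 + (4/3)·R2: [0, 0, -4/3, -4/3, 8/3]
R5 ← R5 − (5/3)·R2: [0, 0, 32/3, 26/3, -10/3]
R4 ← R4 + (4/17)·R3: [0, 0, 0, -4/17, 36/17]
R5 ← R5 − (32/17)·R3: [0, 0, 0, -2/17, 18/17]
R5 ← R5 − (1/2)·R4: [0, 0, 0, 0, 0]
4 nonzero rows, so rank(T) = 4.
T has 5 columns; by rank–nullity, nullity = 5 − 4 = 1.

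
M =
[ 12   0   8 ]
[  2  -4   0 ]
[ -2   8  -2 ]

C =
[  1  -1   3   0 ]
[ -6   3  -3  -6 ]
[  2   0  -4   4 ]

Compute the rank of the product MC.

2

First compute MC:
[[ 28, -12,   4,  32],
 [ 26, -14,  18,  24],
 [-54,  26, -22, -56]]
Now row reduce the product.
R2 ← R2 − (13/14)·R1: [0, -20/7, 100/7, -40/7]
R3 ← R3 + (27/14)·R1: [0, 20/7, -100/7, 40/7]
R3 ← R3 + R2: [0, 0, 0, 0]
2 nonzero rows, so rank(MC) = 2.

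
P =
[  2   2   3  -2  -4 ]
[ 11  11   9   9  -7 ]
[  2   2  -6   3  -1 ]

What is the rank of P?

3

Row reduce to echelon form.
R2 ← R2 − (11/2)·R1: [0, 0, -15/2, 20, 15]
R3 ← R3 − R1: [0, 0, -9, 5, 3]
R3 ← R3 − (6/5)·R2: [0, 0, 0, -19, -15]
Echelon form has 3 nonzero rows, so rank(P) = 3.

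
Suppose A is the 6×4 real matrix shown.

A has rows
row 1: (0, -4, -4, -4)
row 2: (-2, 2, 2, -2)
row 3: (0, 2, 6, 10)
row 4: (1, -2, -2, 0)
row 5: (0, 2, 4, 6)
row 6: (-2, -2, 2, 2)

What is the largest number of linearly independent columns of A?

3

Row reduce to echelon form.
Swap R1 ↔ R2
R4 ← R4 + (1/2)·R1: [0, -1, -1, -1]
R6 ← R6 − R1: [0, -4, 0, 4]
R3 ← R3 + (1/2)·R2: [0, 0, 4, 8]
R4 ← R4 − (1/4)·R2: [0, 0, 0, 0]
R5 ← R5 + (1/2)·R2: [0, 0, 2, 4]
R6 ← R6 − R2: [0, 0, 4, 8]
R5 ← R5 − (1/2)·R3: [0, 0, 0, 0]
R6 ← R6 − R3: [0, 0, 0, 0]
Echelon form has 3 nonzero rows, so rank(A) = 3.
The rank gives the maximum number of linearly independent columns: 3.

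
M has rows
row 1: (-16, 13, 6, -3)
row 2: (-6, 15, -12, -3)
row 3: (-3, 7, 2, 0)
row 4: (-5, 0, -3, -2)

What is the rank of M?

4

Row reduce to echelon form.
R2 ← R2 − (3/8)·R1: [0, 81/8, -57/4, -15/8]
R3 ← R3 − (3/16)·R1: [0, 73/16, 7/8, 9/16]
R4 ← R4 − (5/16)·R1: [0, -65/16, -39/8, -17/16]
R3 ← R3 − (73/162)·R2: [0, 0, 197/27, 38/27]
R4 ← R4 + (65/162)·R2: [0, 0, -286/27, -49/27]
R4 ← R4 + (286/197)·R3: [0, 0, 0, 45/197]
Echelon form has 4 nonzero rows, so rank(M) = 4.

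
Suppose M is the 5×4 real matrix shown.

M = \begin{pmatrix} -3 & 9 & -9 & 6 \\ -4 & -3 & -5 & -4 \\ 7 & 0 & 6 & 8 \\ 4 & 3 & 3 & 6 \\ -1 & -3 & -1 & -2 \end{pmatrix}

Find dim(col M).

3

Row reduce to echelon form.
R2 ← R2 − (4/3)·R1: [0, -15, 7, -12]
R3 ← R3 + (7/3)·R1: [0, 21, -15, 22]
R4 ← R4 + (4/3)·R1: [0, 15, -9, 14]
R5 ← R5 − (1/3)·R1: [0, -6, 2, -4]
R3 ← R3 + (7/5)·R2: [0, 0, -26/5, 26/5]
R4 ← R4 + R2: [0, 0, -2, 2]
R5 ← R5 − (2/5)·R2: [0, 0, -4/5, 4/5]
R4 ← R4 − (5/13)·R3: [0, 0, 0, 0]
R5 ← R5 − (2/13)·R3: [0, 0, 0, 0]
Echelon form has 3 nonzero rows, so rank(M) = 3.
The column space has dimension equal to the rank: 3.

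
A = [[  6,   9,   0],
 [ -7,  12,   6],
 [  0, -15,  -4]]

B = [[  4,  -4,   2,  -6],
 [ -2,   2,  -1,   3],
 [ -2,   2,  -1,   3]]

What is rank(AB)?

First compute AB:
[[  6,  -6,   3,  -9],
 [-64,  64, -32,  96],
 [ 38, -38,  19, -57]]
Now row reduce the product.
R2 ← R2 + (32/3)·R1: [0, 0, 0, 0]
R3 ← R3 − (19/3)·R1: [0, 0, 0, 0]
1 nonzero row, so rank(AB) = 1.

1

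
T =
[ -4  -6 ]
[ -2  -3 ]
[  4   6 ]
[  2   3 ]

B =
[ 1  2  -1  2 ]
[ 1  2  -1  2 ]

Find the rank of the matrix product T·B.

1

First compute TB:
[[-10, -20,  10, -20],
 [ -5, -10,   5, -10],
 [ 10,  20, -10,  20],
 [  5,  10,  -5,  10]]
Now row reduce the product.
R2 ← R2 − (1/2)·R1: [0, 0, 0, 0]
R3 ← R3 + R1: [0, 0, 0, 0]
R4 ← R4 + (1/2)·R1: [0, 0, 0, 0]
1 nonzero row, so rank(TB) = 1.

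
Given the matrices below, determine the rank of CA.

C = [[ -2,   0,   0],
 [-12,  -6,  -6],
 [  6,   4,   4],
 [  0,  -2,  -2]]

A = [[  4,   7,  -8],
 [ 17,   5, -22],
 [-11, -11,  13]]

First compute CA:
[[ -8, -14,  16],
 [-84, -48, 150],
 [ 48,  18, -84],
 [-12,  12,  18]]
Now row reduce the product.
R2 ← R2 − (21/2)·R1: [0, 99, -18]
R3 ← R3 + (6)·R1: [0, -66, 12]
R4 ← R4 − (3/2)·R1: [0, 33, -6]
R3 ← R3 + (2/3)·R2: [0, 0, 0]
R4 ← R4 − (1/3)·R2: [0, 0, 0]
2 nonzero rows, so rank(CA) = 2.

2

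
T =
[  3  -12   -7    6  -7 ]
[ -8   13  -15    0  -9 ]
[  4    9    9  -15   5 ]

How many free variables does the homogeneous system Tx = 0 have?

2

Row reduce to echelon form.
R2 ← R2 + (8/3)·R1: [0, -19, -101/3, 16, -83/3]
R3 ← R3 − (4/3)·R1: [0, 25, 55/3, -23, 43/3]
R3 ← R3 + (25/19)·R2: [0, 0, -1480/57, -37/19, -1258/57]
3 nonzero rows, so rank(T) = 3.
T has 5 columns; by rank–nullity, nullity = 5 − 3 = 2.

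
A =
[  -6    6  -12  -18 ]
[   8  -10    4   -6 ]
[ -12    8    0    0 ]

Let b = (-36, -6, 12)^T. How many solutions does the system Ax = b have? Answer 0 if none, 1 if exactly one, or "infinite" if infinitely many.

infinite

Row reduce the augmented matrix [A | b].
R2 ← R2 + (4/3)·R1: [0, -2, -12, -30, -54]
R3 ← R3 − (2)·R1: [0, -4, 24, 36, 84]
R3 ← R3 − (2)·R2: [0, 0, 48, 96, 192]
The echelon form has 3 nonzero rows, and every pivot lies in the first 4 columns, so rank(A) = rank([A|b]) = 3.
The system is consistent.
rank = 3 < 4 unknowns, so there are infinitely many solutions.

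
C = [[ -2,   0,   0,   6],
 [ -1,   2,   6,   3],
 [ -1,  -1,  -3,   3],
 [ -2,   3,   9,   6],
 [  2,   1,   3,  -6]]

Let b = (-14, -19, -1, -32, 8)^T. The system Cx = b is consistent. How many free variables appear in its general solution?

2

Row reduce the augmented matrix [C | b].
R2 ← R2 − (1/2)·R1: [0, 2, 6, 0, -12]
R3 ← R3 − (1/2)·R1: [0, -1, -3, 0, 6]
R4 ← R4 − R1: [0, 3, 9, 0, -18]
R5 ← R5 + R1: [0, 1, 3, 0, -6]
R3 ← R3 + (1/2)·R2: [0, 0, 0, 0, 0]
R4 ← R4 − (3/2)·R2: [0, 0, 0, 0, 0]
R5 ← R5 − (1/2)·R2: [0, 0, 0, 0, 0]
The echelon form has 2 nonzero rows, and every pivot lies in the first 4 columns, so rank(C) = rank([C|b]) = 2.
The system is consistent.
Free variables = (unknowns) − (rank) = 4 − 2 = 2.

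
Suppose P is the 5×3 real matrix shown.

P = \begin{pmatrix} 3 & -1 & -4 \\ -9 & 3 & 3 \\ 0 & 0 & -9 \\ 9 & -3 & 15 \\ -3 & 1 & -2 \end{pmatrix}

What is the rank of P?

2

Row reduce to echelon form.
R2 ← R2 + (3)·R1: [0, 0, -9]
R4 ← R4 − (3)·R1: [0, 0, 27]
R5 ← R5 + R1: [0, 0, -6]
R3 ← R3 − R2: [0, 0, 0]
R4 ← R4 + (3)·R2: [0, 0, 0]
R5 ← R5 − (2/3)·R2: [0, 0, 0]
Echelon form has 2 nonzero rows, so rank(P) = 2.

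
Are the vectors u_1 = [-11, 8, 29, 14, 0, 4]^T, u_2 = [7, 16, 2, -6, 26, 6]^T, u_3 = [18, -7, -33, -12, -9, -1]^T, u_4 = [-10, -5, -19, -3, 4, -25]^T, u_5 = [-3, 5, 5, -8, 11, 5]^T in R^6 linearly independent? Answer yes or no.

Form the matrix with these vectors as rows and row reduce.
R2 ← R2 + (7/11)·R1: [0, 232/11, 225/11, 32/11, 26, 94/11]
R3 ← R3 + (18/11)·R1: [0, 67/11, 159/11, 120/11, -9, 61/11]
R4 ← R4 − (10/11)·R1: [0, -135/11, -499/11, -173/11, 4, -315/11]
R5 ← R5 − (3/11)·R1: [0, 31/11, -32/11, -130/11, 11, 43/11]
R3 ← R3 − (67/232)·R2: [0, 0, 1983/232, 292/29, -1915/116, 357/116]
R4 ← R4 + (135/232)·R2: [0, 0, -7763/232, -407/29, 2219/116, -2745/116]
R5 ← R5 − (31/232)·R2: [0, 0, -1309/232, -354/29, 873/116, 321/116]
R4 ← R4 + (7763/1983)·R3: [0, 0, 0, 50335/1983, -90223/1983, -7678/661]
R5 ← R5 + (1309/1983)·R3: [0, 0, 0, -11026/1983, -6686/1983, 3172/661]
R5 ← R5 + (11026/50335)·R4: [0, 0, 0, 0, -671376/50335, 113472/50335]
5 nonzero rows, so the 5 vectors span a space of dimension 5.
Since 5 = 5, the vectors are linearly independent.

yes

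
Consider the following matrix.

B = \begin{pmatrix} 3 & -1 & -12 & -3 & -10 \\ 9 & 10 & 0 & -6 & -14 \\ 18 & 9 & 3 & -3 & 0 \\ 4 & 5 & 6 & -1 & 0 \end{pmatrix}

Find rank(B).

3

Row reduce to echelon form.
R2 ← R2 − (3)·R1: [0, 13, 36, 3, 16]
R3 ← R3 − (6)·R1: [0, 15, 75, 15, 60]
R4 ← R4 − (4/3)·R1: [0, 19/3, 22, 3, 40/3]
R3 ← R3 − (15/13)·R2: [0, 0, 435/13, 150/13, 540/13]
R4 ← R4 − (19/39)·R2: [0, 0, 58/13, 20/13, 72/13]
R4 ← R4 − (2/15)·R3: [0, 0, 0, 0, 0]
Echelon form has 3 nonzero rows, so rank(B) = 3.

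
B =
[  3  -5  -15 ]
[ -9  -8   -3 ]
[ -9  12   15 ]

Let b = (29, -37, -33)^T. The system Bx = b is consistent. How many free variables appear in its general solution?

0

Row reduce the augmented matrix [B | b].
R2 ← R2 + (3)·R1: [0, -23, -48, 50]
R3 ← R3 + (3)·R1: [0, -3, -30, 54]
R3 ← R3 − (3/23)·R2: [0, 0, -546/23, 1092/23]
The echelon form has 3 nonzero rows, and every pivot lies in the first 3 columns, so rank(B) = rank([B|b]) = 3.
The system is consistent.
Free variables = (unknowns) − (rank) = 3 − 3 = 0.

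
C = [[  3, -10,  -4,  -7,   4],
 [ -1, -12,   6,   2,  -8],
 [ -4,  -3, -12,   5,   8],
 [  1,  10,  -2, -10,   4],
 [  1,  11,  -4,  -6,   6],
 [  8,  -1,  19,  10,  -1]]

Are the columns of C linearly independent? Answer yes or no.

Row reduce C to echelon form.
R2 ← R2 + (1/3)·R1: [0, -46/3, 14/3, -1/3, -20/3]
R3 ← R3 + (4/3)·R1: [0, -49/3, -52/3, -13/3, 40/3]
R4 ← R4 − (1/3)·R1: [0, 40/3, -2/3, -23/3, 8/3]
R5 ← R5 − (1/3)·R1: [0, 43/3, -8/3, -11/3, 14/3]
R6 ← R6 − (8/3)·R1: [0, 77/3, 89/3, 86/3, -35/3]
R3 ← R3 − (49/46)·R2: [0, 0, -513/23, -183/46, 470/23]
R4 ← R4 + (20/23)·R2: [0, 0, 78/23, -183/23, -72/23]
R5 ← R5 + (43/46)·R2: [0, 0, 39/23, -183/46, -36/23]
R6 ← R6 + (77/46)·R2: [0, 0, 862/23, 1293/46, -525/23]
R4 ← R4 + (26/171)·R3: [0, 0, 0, -488/57, -4/171]
R5 ← R5 + (13/171)·R3: [0, 0, 0, -244/57, -2/171]
R6 ← R6 + (862/513)·R3: [0, 0, 0, 7327/342, 5905/513]
R5 ← R5 − (1/2)·R4: [0, 0, 0, 0, 0]
R6 ← R6 + (7327/2928)·R4: [0, 0, 0, 0, 8383/732]
Swap R5 ↔ R6
5 pivots among 5 columns.
Every column is a pivot column, so the columns are linearly independent.

yes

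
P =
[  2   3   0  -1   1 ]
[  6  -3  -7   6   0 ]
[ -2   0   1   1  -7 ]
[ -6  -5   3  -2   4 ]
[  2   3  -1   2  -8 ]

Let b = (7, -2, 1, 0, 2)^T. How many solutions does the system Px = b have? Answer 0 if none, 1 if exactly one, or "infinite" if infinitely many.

Row reduce the augmented matrix [P | b].
R2 ← R2 − (3)·R1: [0, -12, -7, 9, -3, -23]
R3 ← R3 + R1: [0, 3, 1, 0, -6, 8]
R4 ← R4 + (3)·R1: [0, 4, 3, -5, 7, 21]
R5 ← R5 − R1: [0, 0, -1, 3, -9, -5]
R3 ← R3 + (1/4)·R2: [0, 0, -3/4, 9/4, -27/4, 9/4]
R4 ← R4 + (1/3)·R2: [0, 0, 2/3, -2, 6, 40/3]
R4 ← R4 + (8/9)·R3: [0, 0, 0, 0, 0, 46/3]
R5 ← R5 − (4/3)·R3: [0, 0, 0, 0, 0, -8]
R5 ← R5 + (12/23)·R4: [0, 0, 0, 0, 0, 0]
The echelon form has 4 nonzero rows; the last pivot sits in the augmented column, so rank(P) = 3 but rank([P|b]) = 4.
Since the ranks differ, the system is inconsistent.
It has no solutions.

0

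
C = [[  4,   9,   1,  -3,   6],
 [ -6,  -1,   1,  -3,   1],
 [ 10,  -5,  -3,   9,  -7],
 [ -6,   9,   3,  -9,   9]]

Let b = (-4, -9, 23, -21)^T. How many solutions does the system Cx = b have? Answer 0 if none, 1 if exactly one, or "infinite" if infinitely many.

infinite

Row reduce the augmented matrix [C | b].
R2 ← R2 + (3/2)·R1: [0, 25/2, 5/2, -15/2, 10, -15]
R3 ← R3 − (5/2)·R1: [0, -55/2, -11/2, 33/2, -22, 33]
R4 ← R4 + (3/2)·R1: [0, 45/2, 9/2, -27/2, 18, -27]
R3 ← R3 + (11/5)·R2: [0, 0, 0, 0, 0, 0]
R4 ← R4 − (9/5)·R2: [0, 0, 0, 0, 0, 0]
The echelon form has 2 nonzero rows, and every pivot lies in the first 5 columns, so rank(C) = rank([C|b]) = 2.
The system is consistent.
rank = 2 < 5 unknowns, so there are infinitely many solutions.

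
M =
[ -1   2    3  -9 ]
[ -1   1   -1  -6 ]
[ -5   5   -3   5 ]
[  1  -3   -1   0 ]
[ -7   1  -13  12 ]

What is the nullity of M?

0

Row reduce to echelon form.
R2 ← R2 − R1: [0, -1, -4, 3]
R3 ← R3 − (5)·R1: [0, -5, -18, 50]
R4 ← R4 + R1: [0, -1, 2, -9]
R5 ← R5 − (7)·R1: [0, -13, -34, 75]
R3 ← R3 − (5)·R2: [0, 0, 2, 35]
R4 ← R4 − R2: [0, 0, 6, -12]
R5 ← R5 − (13)·R2: [0, 0, 18, 36]
R4 ← R4 − (3)·R3: [0, 0, 0, -117]
R5 ← R5 − (9)·R3: [0, 0, 0, -279]
R5 ← R5 − (31/13)·R4: [0, 0, 0, 0]
4 nonzero rows, so rank(M) = 4.
M has 4 columns; by rank–nullity, nullity = 4 − 4 = 0.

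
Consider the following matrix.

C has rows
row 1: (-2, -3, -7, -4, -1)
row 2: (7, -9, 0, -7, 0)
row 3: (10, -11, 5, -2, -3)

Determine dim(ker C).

Row reduce to echelon form.
R2 ← R2 + (7/2)·R1: [0, -39/2, -49/2, -21, -7/2]
R3 ← R3 + (5)·R1: [0, -26, -30, -22, -8]
R3 ← R3 − (4/3)·R2: [0, 0, 8/3, 6, -10/3]
3 nonzero rows, so rank(C) = 3.
C has 5 columns; by rank–nullity, nullity = 5 − 3 = 2.

2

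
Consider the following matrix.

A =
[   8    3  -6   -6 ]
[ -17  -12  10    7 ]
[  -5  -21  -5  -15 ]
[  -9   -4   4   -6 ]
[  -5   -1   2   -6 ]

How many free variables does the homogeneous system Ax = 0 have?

0

Row reduce to echelon form.
R2 ← R2 + (17/8)·R1: [0, -45/8, -11/4, -23/4]
R3 ← R3 + (5/8)·R1: [0, -153/8, -35/4, -75/4]
R4 ← R4 + (9/8)·R1: [0, -5/8, -11/4, -51/4]
R5 ← R5 + (5/8)·R1: [0, 7/8, -7/4, -39/4]
R3 ← R3 − (17/5)·R2: [0, 0, 3/5, 4/5]
R4 ← R4 − (1/9)·R2: [0, 0, -22/9, -109/9]
R5 ← R5 + (7/45)·R2: [0, 0, -98/45, -479/45]
R4 ← R4 + (110/27)·R3: [0, 0, 0, -239/27]
R5 ← R5 + (98/27)·R3: [0, 0, 0, -209/27]
R5 ← R5 − (209/239)·R4: [0, 0, 0, 0]
4 nonzero rows, so rank(A) = 4.
A has 4 columns; by rank–nullity, nullity = 4 − 4 = 0.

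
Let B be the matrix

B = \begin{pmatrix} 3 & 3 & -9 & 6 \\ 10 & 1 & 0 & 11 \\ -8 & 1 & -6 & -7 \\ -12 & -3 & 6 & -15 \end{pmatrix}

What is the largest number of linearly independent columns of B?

Row reduce to echelon form.
R2 ← R2 − (10/3)·R1: [0, -9, 30, -9]
R3 ← R3 + (8/3)·R1: [0, 9, -30, 9]
R4 ← R4 + (4)·R1: [0, 9, -30, 9]
R3 ← R3 + R2: [0, 0, 0, 0]
R4 ← R4 + R2: [0, 0, 0, 0]
Echelon form has 2 nonzero rows, so rank(B) = 2.
The rank gives the maximum number of linearly independent columns: 2.

2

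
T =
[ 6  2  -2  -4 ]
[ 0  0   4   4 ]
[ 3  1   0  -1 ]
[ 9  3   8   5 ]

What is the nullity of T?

2

Row reduce to echelon form.
R3 ← R3 − (1/2)·R1: [0, 0, 1, 1]
R4 ← R4 − (3/2)·R1: [0, 0, 11, 11]
R3 ← R3 − (1/4)·R2: [0, 0, 0, 0]
R4 ← R4 − (11/4)·R2: [0, 0, 0, 0]
2 nonzero rows, so rank(T) = 2.
T has 4 columns; by rank–nullity, nullity = 4 − 2 = 2.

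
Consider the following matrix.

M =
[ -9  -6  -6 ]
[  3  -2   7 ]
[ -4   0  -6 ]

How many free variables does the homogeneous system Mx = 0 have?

1

Row reduce to echelon form.
R2 ← R2 + (1/3)·R1: [0, -4, 5]
R3 ← R3 − (4/9)·R1: [0, 8/3, -10/3]
R3 ← R3 + (2/3)·R2: [0, 0, 0]
2 nonzero rows, so rank(M) = 2.
M has 3 columns; by rank–nullity, nullity = 3 − 2 = 1.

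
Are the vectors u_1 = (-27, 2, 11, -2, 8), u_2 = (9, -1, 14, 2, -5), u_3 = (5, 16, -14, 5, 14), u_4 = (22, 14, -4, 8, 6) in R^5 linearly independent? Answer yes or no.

Form the matrix with these vectors as rows and row reduce.
R2 ← R2 + (1/3)·R1: [0, -1/3, 53/3, 4/3, -7/3]
R3 ← R3 + (5/27)·R1: [0, 442/27, -323/27, 125/27, 418/27]
R4 ← R4 + (22/27)·R1: [0, 422/27, 134/27, 172/27, 338/27]
R3 ← R3 + (442/9)·R2: [0, 0, 2567/3, 631/9, -892/9]
R4 ← R4 + (422/9)·R2: [0, 0, 2500/3, 620/9, -872/9]
R4 ← R4 − (2500/2567)·R3: [0, 0, 0, 1560/2567, -936/2567]
4 nonzero rows, so the 4 vectors span a space of dimension 4.
Since 4 = 4, the vectors are linearly independent.

yes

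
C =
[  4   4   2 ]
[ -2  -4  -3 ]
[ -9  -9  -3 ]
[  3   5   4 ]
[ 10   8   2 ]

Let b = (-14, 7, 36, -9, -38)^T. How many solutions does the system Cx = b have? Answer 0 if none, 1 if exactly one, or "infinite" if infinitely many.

1

Row reduce the augmented matrix [C | b].
R2 ← R2 + (1/2)·R1: [0, -2, -2, 0]
R3 ← R3 + (9/4)·R1: [0, 0, 3/2, 9/2]
R4 ← R4 − (3/4)·R1: [0, 2, 5/2, 3/2]
R5 ← R5 − (5/2)·R1: [0, -2, -3, -3]
R4 ← R4 + R2: [0, 0, 1/2, 3/2]
R5 ← R5 − R2: [0, 0, -1, -3]
R4 ← R4 − (1/3)·R3: [0, 0, 0, 0]
R5 ← R5 + (2/3)·R3: [0, 0, 0, 0]
The echelon form has 3 nonzero rows, and every pivot lies in the first 3 columns, so rank(C) = rank([C|b]) = 3.
The system is consistent.
rank = 3 = number of unknowns, so the solution is unique.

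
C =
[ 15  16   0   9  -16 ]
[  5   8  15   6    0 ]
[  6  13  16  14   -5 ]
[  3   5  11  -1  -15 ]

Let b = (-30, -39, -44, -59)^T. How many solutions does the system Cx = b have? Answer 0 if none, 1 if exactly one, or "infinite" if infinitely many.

infinite

Row reduce the augmented matrix [C | b].
R2 ← R2 − (1/3)·R1: [0, 8/3, 15, 3, 16/3, -29]
R3 ← R3 − (2/5)·R1: [0, 33/5, 16, 52/5, 7/5, -32]
R4 ← R4 − (1/5)·R1: [0, 9/5, 11, -14/5, -59/5, -53]
R3 ← R3 − (99/40)·R2: [0, 0, -169/8, 119/40, -59/5, 1591/40]
R4 ← R4 − (27/40)·R2: [0, 0, 7/8, -193/40, -77/5, -1337/40]
R4 ← R4 + (7/169)·R3: [0, 0, 0, -3973/845, -13426/845, -26852/845]
The echelon form has 4 nonzero rows, and every pivot lies in the first 5 columns, so rank(C) = rank([C|b]) = 4.
The system is consistent.
rank = 4 < 5 unknowns, so there are infinitely many solutions.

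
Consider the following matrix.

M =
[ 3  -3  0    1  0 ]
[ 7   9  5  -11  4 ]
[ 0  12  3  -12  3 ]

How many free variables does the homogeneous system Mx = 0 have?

2

Row reduce to echelon form.
R2 ← R2 − (7/3)·R1: [0, 16, 5, -40/3, 4]
R3 ← R3 − (3/4)·R2: [0, 0, -3/4, -2, 0]
3 nonzero rows, so rank(M) = 3.
M has 5 columns; by rank–nullity, nullity = 5 − 3 = 2.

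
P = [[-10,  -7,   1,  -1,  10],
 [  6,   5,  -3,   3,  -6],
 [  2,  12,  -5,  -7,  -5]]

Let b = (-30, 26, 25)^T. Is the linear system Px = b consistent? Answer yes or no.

yes

Row reduce the augmented matrix [P | b].
R2 ← R2 + (3/5)·R1: [0, 4/5, -12/5, 12/5, 0, 8]
R3 ← R3 + (1/5)·R1: [0, 53/5, -24/5, -36/5, -3, 19]
R3 ← R3 − (53/4)·R2: [0, 0, 27, -39, -3, -87]
The echelon form has 3 nonzero rows, and every pivot lies in the first 5 columns, so rank(P) = rank([P|b]) = 3.
The system is consistent.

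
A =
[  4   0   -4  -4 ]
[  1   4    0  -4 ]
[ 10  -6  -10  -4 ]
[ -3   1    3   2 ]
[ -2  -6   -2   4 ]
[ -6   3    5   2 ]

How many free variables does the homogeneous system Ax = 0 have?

Row reduce to echelon form.
R2 ← R2 − (1/4)·R1: [0, 4, 1, -3]
R3 ← R3 − (5/2)·R1: [0, -6, 0, 6]
R4 ← R4 + (3/4)·R1: [0, 1, 0, -1]
R5 ← R5 + (1/2)·R1: [0, -6, -4, 2]
R6 ← R6 + (3/2)·R1: [0, 3, -1, -4]
R3 ← R3 + (3/2)·R2: [0, 0, 3/2, 3/2]
R4 ← R4 − (1/4)·R2: [0, 0, -1/4, -1/4]
R5 ← R5 + (3/2)·R2: [0, 0, -5/2, -5/2]
R6 ← R6 − (3/4)·R2: [0, 0, -7/4, -7/4]
R4 ← R4 + (1/6)·R3: [0, 0, 0, 0]
R5 ← R5 + (5/3)·R3: [0, 0, 0, 0]
R6 ← R6 + (7/6)·R3: [0, 0, 0, 0]
3 nonzero rows, so rank(A) = 3.
A has 4 columns; by rank–nullity, nullity = 4 − 3 = 1.

1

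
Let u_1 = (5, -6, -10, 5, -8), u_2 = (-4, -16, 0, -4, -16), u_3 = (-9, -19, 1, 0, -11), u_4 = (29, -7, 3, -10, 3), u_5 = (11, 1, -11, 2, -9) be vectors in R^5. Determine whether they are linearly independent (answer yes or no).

Form the matrix with these vectors as rows and row reduce.
R2 ← R2 + (4/5)·R1: [0, -104/5, -8, 0, -112/5]
R3 ← R3 + (9/5)·R1: [0, -149/5, -17, 9, -127/5]
R4 ← R4 − (29/5)·R1: [0, 139/5, 61, -39, 247/5]
R5 ← R5 − (11/5)·R1: [0, 71/5, 11, -9, 43/5]
R3 ← R3 − (149/104)·R2: [0, 0, -72/13, 9, 87/13]
R4 ← R4 + (139/104)·R2: [0, 0, 654/13, -39, 253/13]
R5 ← R5 + (71/104)·R2: [0, 0, 72/13, -9, -87/13]
R4 ← R4 + (109/12)·R3: [0, 0, 0, 171/4, 321/4]
R5 ← R5 + R3: [0, 0, 0, 0, 0]
4 nonzero rows, so the 5 vectors span a space of dimension 4.
Since 4 < 5, the vectors are linearly dependent.

no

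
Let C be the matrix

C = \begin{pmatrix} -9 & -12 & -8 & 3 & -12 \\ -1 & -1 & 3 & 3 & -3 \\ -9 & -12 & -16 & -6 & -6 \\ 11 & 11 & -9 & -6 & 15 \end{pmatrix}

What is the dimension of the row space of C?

Row reduce to echelon form.
R2 ← R2 − (1/9)·R1: [0, 1/3, 35/9, 8/3, -5/3]
R3 ← R3 − R1: [0, 0, -8, -9, 6]
R4 ← R4 + (11/9)·R1: [0, -11/3, -169/9, -7/3, 1/3]
R4 ← R4 + (11)·R2: [0, 0, 24, 27, -18]
R4 ← R4 + (3)·R3: [0, 0, 0, 0, 0]
Echelon form has 3 nonzero rows, so rank(C) = 3.
The row space has dimension equal to the rank: 3.

3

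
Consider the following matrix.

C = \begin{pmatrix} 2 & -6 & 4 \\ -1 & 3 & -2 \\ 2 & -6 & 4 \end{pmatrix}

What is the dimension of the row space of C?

Row reduce to echelon form.
R2 ← R2 + (1/2)·R1: [0, 0, 0]
R3 ← R3 − R1: [0, 0, 0]
Echelon form has 1 nonzero row, so rank(C) = 1.
The row space has dimension equal to the rank: 1.

1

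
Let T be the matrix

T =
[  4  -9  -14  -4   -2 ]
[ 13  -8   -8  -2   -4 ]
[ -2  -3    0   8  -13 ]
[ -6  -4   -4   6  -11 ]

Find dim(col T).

Row reduce to echelon form.
R2 ← R2 − (13/4)·R1: [0, 85/4, 75/2, 11, 5/2]
R3 ← R3 + (1/2)·R1: [0, -15/2, -7, 6, -14]
R4 ← R4 + (3/2)·R1: [0, -35/2, -25, 0, -14]
R3 ← R3 + (6/17)·R2: [0, 0, 106/17, 168/17, -223/17]
R4 ← R4 + (14/17)·R2: [0, 0, 100/17, 154/17, -203/17]
R4 ← R4 − (50/53)·R3: [0, 0, 0, -14/53, 23/53]
Echelon form has 4 nonzero rows, so rank(T) = 4.
The column space has dimension equal to the rank: 4.

4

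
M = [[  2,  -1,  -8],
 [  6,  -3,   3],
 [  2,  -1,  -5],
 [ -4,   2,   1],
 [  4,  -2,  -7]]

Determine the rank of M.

Row reduce to echelon form.
R2 ← R2 − (3)·R1: [0, 0, 27]
R3 ← R3 − R1: [0, 0, 3]
R4 ← R4 + (2)·R1: [0, 0, -15]
R5 ← R5 − (2)·R1: [0, 0, 9]
R3 ← R3 − (1/9)·R2: [0, 0, 0]
R4 ← R4 + (5/9)·R2: [0, 0, 0]
R5 ← R5 − (1/3)·R2: [0, 0, 0]
Echelon form has 2 nonzero rows, so rank(M) = 2.

2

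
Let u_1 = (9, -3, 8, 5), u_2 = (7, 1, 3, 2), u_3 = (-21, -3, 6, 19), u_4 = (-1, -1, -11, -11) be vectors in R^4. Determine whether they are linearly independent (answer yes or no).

Form the matrix with these vectors as rows and row reduce.
R2 ← R2 − (7/9)·R1: [0, 10/3, -29/9, -17/9]
R3 ← R3 + (7/3)·R1: [0, -10, 74/3, 92/3]
R4 ← R4 + (1/9)·R1: [0, -4/3, -91/9, -94/9]
R3 ← R3 + (3)·R2: [0, 0, 15, 25]
R4 ← R4 + (2/5)·R2: [0, 0, -57/5, -56/5]
R4 ← R4 + (19/25)·R3: [0, 0, 0, 39/5]
4 nonzero rows, so the 4 vectors span a space of dimension 4.
Since 4 = 4, the vectors are linearly independent.

yes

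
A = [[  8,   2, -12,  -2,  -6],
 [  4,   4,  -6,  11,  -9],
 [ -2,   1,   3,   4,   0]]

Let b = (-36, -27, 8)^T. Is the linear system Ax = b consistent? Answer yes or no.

Row reduce the augmented matrix [A | b].
R2 ← R2 − (1/2)·R1: [0, 3, 0, 12, -6, -9]
R3 ← R3 + (1/4)·R1: [0, 3/2, 0, 7/2, -3/2, -1]
R3 ← R3 − (1/2)·R2: [0, 0, 0, -5/2, 3/2, 7/2]
The echelon form has 3 nonzero rows, and every pivot lies in the first 5 columns, so rank(A) = rank([A|b]) = 3.
The system is consistent.

yes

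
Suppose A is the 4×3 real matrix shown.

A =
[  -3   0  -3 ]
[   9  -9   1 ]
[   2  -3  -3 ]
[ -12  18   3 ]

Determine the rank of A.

3

Row reduce to echelon form.
R2 ← R2 + (3)·R1: [0, -9, -8]
R3 ← R3 + (2/3)·R1: [0, -3, -5]
R4 ← R4 − (4)·R1: [0, 18, 15]
R3 ← R3 − (1/3)·R2: [0, 0, -7/3]
R4 ← R4 + (2)·R2: [0, 0, -1]
R4 ← R4 − (3/7)·R3: [0, 0, 0]
Echelon form has 3 nonzero rows, so rank(A) = 3.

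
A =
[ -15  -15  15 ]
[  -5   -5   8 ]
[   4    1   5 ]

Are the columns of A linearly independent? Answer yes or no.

yes

Row reduce A to echelon form.
R2 ← R2 − (1/3)·R1: [0, 0, 3]
R3 ← R3 + (4/15)·R1: [0, -3, 9]
Swap R2 ↔ R3
3 pivots among 3 columns.
Every column is a pivot column, so the columns are linearly independent.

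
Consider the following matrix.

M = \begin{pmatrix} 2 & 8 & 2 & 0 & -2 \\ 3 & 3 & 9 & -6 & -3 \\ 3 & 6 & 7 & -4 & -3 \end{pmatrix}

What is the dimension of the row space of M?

2

Row reduce to echelon form.
R2 ← R2 − (3/2)·R1: [0, -9, 6, -6, 0]
R3 ← R3 − (3/2)·R1: [0, -6, 4, -4, 0]
R3 ← R3 − (2/3)·R2: [0, 0, 0, 0, 0]
Echelon form has 2 nonzero rows, so rank(M) = 2.
The row space has dimension equal to the rank: 2.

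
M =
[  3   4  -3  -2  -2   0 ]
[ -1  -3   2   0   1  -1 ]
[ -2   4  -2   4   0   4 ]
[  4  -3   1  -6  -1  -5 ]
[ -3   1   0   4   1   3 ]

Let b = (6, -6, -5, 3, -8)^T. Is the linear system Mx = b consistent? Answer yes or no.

Row reduce the augmented matrix [M | b].
R2 ← R2 + (1/3)·R1: [0, -5/3, 1, -2/3, 1/3, -1, -4]
R3 ← R3 + (2/3)·R1: [0, 20/3, -4, 8/3, -4/3, 4, -1]
R4 ← R4 − (4/3)·R1: [0, -25/3, 5, -10/3, 5/3, -5, -5]
R5 ← R5 + R1: [0, 5, -3, 2, -1, 3, -2]
R3 ← R3 + (4)·R2: [0, 0, 0, 0, 0, 0, -17]
R4 ← R4 − (5)·R2: [0, 0, 0, 0, 0, 0, 15]
R5 ← R5 + (3)·R2: [0, 0, 0, 0, 0, 0, -14]
R4 ← R4 + (15/17)·R3: [0, 0, 0, 0, 0, 0, 0]
R5 ← R5 − (14/17)·R3: [0, 0, 0, 0, 0, 0, 0]
The echelon form has 3 nonzero rows; the last pivot sits in the augmented column, so rank(M) = 2 but rank([M|b]) = 3.
Since the ranks differ, the system is inconsistent.

no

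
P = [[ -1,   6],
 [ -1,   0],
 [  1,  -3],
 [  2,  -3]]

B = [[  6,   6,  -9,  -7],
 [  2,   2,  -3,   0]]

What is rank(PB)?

First compute PB:
[[  6,   6,  -9,   7],
 [ -6,  -6,   9,   7],
 [  0,   0,   0,  -7],
 [  6,   6,  -9, -14]]
Now row reduce the product.
R2 ← R2 + R1: [0, 0, 0, 14]
R4 ← R4 − R1: [0, 0, 0, -21]
R3 ← R3 + (1/2)·R2: [0, 0, 0, 0]
R4 ← R4 + (3/2)·R2: [0, 0, 0, 0]
2 nonzero rows, so rank(PB) = 2.

2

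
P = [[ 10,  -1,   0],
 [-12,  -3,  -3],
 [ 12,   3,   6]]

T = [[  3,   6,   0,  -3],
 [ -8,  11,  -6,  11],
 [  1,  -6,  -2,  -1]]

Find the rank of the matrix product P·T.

3

First compute PT:
[[ 38,  49,   6, -41],
 [-15, -87,  24,   6],
 [ 18,  69, -30,  -9]]
Now row reduce the product.
R2 ← R2 + (15/38)·R1: [0, -2571/38, 501/19, -387/38]
R3 ← R3 − (9/19)·R1: [0, 870/19, -624/19, 198/19]
R3 ← R3 + (580/857)·R2: [0, 0, -12852/857, 3024/857]
3 nonzero rows, so rank(PT) = 3.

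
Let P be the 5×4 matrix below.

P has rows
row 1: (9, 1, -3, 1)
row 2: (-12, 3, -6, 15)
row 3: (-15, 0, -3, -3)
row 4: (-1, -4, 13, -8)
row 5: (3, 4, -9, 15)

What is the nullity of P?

1

Row reduce to echelon form.
R2 ← R2 + (4/3)·R1: [0, 13/3, -10, 49/3]
R3 ← R3 + (5/3)·R1: [0, 5/3, -8, -4/3]
R4 ← R4 + (1/9)·R1: [0, -35/9, 38/3, -71/9]
R5 ← R5 − (1/3)·R1: [0, 11/3, -8, 44/3]
R3 ← R3 − (5/13)·R2: [0, 0, -54/13, -99/13]
R4 ← R4 + (35/39)·R2: [0, 0, 48/13, 88/13]
R5 ← R5 − (11/13)·R2: [0, 0, 6/13, 11/13]
R4 ← R4 + (8/9)·R3: [0, 0, 0, 0]
R5 ← R5 + (1/9)·R3: [0, 0, 0, 0]
3 nonzero rows, so rank(P) = 3.
P has 4 columns; by rank–nullity, nullity = 4 − 3 = 1.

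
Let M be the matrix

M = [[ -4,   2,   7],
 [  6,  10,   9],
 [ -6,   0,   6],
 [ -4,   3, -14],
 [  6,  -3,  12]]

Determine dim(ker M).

Row reduce to echelon form.
R2 ← R2 + (3/2)·R1: [0, 13, 39/2]
R3 ← R3 − (3/2)·R1: [0, -3, -9/2]
R4 ← R4 − R1: [0, 1, -21]
R5 ← R5 + (3/2)·R1: [0, 0, 45/2]
R3 ← R3 + (3/13)·R2: [0, 0, 0]
R4 ← R4 − (1/13)·R2: [0, 0, -45/2]
Swap R3 ↔ R4
R5 ← R5 + R3: [0, 0, 0]
3 nonzero rows, so rank(M) = 3.
M has 3 columns; by rank–nullity, nullity = 3 − 3 = 0.

0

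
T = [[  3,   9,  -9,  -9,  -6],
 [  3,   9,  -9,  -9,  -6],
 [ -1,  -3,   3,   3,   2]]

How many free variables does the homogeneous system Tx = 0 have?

4

Row reduce to echelon form.
R2 ← R2 − R1: [0, 0, 0, 0, 0]
R3 ← R3 + (1/3)·R1: [0, 0, 0, 0, 0]
1 nonzero row, so rank(T) = 1.
T has 5 columns; by rank–nullity, nullity = 5 − 1 = 4.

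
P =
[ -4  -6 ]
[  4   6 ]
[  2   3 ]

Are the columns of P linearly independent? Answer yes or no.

no

Row reduce P to echelon form.
R2 ← R2 + R1: [0, 0]
R3 ← R3 + (1/2)·R1: [0, 0]
1 pivot among 2 columns.
Only 1 < 2 pivot columns, so the columns are linearly dependent.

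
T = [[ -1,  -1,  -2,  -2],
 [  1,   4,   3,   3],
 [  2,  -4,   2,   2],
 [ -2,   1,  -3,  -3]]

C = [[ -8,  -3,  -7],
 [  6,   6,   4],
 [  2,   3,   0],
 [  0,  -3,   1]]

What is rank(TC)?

2

First compute TC:
[[ -2,  -3,   1],
 [ 22,  21,  12],
 [-36, -30, -28],
 [ 16,  12,  15]]
Now row reduce the product.
R2 ← R2 + (11)·R1: [0, -12, 23]
R3 ← R3 − (18)·R1: [0, 24, -46]
R4 ← R4 + (8)·R1: [0, -12, 23]
R3 ← R3 + (2)·R2: [0, 0, 0]
R4 ← R4 − R2: [0, 0, 0]
2 nonzero rows, so rank(TC) = 2.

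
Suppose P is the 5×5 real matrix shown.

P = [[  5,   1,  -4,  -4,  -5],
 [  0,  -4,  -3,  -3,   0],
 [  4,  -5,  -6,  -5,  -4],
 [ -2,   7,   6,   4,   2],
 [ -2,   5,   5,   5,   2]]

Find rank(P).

4

Row reduce to echelon form.
R3 ← R3 − (4/5)·R1: [0, -29/5, -14/5, -9/5, 0]
R4 ← R4 + (2/5)·R1: [0, 37/5, 22/5, 12/5, 0]
R5 ← R5 + (2/5)·R1: [0, 27/5, 17/5, 17/5, 0]
R3 ← R3 − (29/20)·R2: [0, 0, 31/20, 51/20, 0]
R4 ← R4 + (37/20)·R2: [0, 0, -23/20, -63/20, 0]
R5 ← R5 + (27/20)·R2: [0, 0, -13/20, -13/20, 0]
R4 ← R4 + (23/31)·R3: [0, 0, 0, -39/31, 0]
R5 ← R5 + (13/31)·R3: [0, 0, 0, 13/31, 0]
R5 ← R5 + (1/3)·R4: [0, 0, 0, 0, 0]
Echelon form has 4 nonzero rows, so rank(P) = 4.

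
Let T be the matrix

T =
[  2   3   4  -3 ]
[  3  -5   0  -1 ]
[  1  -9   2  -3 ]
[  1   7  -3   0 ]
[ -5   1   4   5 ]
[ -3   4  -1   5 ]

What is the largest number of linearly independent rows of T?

Row reduce to echelon form.
R2 ← R2 − (3/2)·R1: [0, -19/2, -6, 7/2]
R3 ← R3 − (1/2)·R1: [0, -21/2, 0, -3/2]
R4 ← R4 − (1/2)·R1: [0, 11/2, -5, 3/2]
R5 ← R5 + (5/2)·R1: [0, 17/2, 14, -5/2]
R6 ← R6 + (3/2)·R1: [0, 17/2, 5, 1/2]
R3 ← R3 − (21/19)·R2: [0, 0, 126/19, -102/19]
R4 ← R4 + (11/19)·R2: [0, 0, -161/19, 67/19]
R5 ← R5 + (17/19)·R2: [0, 0, 164/19, 12/19]
R6 ← R6 + (17/19)·R2: [0, 0, -7/19, 69/19]
R4 ← R4 + (23/18)·R3: [0, 0, 0, -10/3]
R5 ← R5 − (82/63)·R3: [0, 0, 0, 160/21]
R6 ← R6 + (1/18)·R3: [0, 0, 0, 10/3]
R5 ← R5 + (16/7)·R4: [0, 0, 0, 0]
R6 ← R6 + R4: [0, 0, 0, 0]
Echelon form has 4 nonzero rows, so rank(T) = 4.
The rank gives the maximum number of linearly independent rows: 4.

4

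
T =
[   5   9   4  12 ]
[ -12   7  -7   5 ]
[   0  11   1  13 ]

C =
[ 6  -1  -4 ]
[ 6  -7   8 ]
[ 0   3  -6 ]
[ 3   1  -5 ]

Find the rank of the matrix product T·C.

First compute TC:
[[120, -44, -32],
 [-15, -53, 121],
 [105, -61,  17]]
Now row reduce the product.
R2 ← R2 + (1/8)·R1: [0, -117/2, 117]
R3 ← R3 − (7/8)·R1: [0, -45/2, 45]
R3 ← R3 − (5/13)·R2: [0, 0, 0]
2 nonzero rows, so rank(TC) = 2.

2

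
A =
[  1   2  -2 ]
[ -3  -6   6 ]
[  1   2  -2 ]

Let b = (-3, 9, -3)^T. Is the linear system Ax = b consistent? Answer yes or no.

Row reduce the augmented matrix [A | b].
R2 ← R2 + (3)·R1: [0, 0, 0, 0]
R3 ← R3 − R1: [0, 0, 0, 0]
The echelon form has 1 nonzero rows, and every pivot lies in the first 3 columns, so rank(A) = rank([A|b]) = 1.
The system is consistent.

yes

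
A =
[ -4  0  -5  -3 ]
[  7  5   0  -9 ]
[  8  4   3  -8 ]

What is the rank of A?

3

Row reduce to echelon form.
R2 ← R2 + (7/4)·R1: [0, 5, -35/4, -57/4]
R3 ← R3 + (2)·R1: [0, 4, -7, -14]
R3 ← R3 − (4/5)·R2: [0, 0, 0, -13/5]
Echelon form has 3 nonzero rows, so rank(A) = 3.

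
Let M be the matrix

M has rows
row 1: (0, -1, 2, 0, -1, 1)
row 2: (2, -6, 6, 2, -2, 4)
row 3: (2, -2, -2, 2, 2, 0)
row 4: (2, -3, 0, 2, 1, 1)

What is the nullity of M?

4

Row reduce to echelon form.
Swap R1 ↔ R2
R3 ← R3 − R1: [0, 4, -8, 0, 4, -4]
R4 ← R4 − R1: [0, 3, -6, 0, 3, -3]
R3 ← R3 + (4)·R2: [0, 0, 0, 0, 0, 0]
R4 ← R4 + (3)·R2: [0, 0, 0, 0, 0, 0]
2 nonzero rows, so rank(M) = 2.
M has 6 columns; by rank–nullity, nullity = 6 − 2 = 4.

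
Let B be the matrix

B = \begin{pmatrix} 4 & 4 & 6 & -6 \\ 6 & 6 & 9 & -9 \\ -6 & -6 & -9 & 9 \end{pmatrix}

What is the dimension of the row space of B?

Row reduce to echelon form.
R2 ← R2 − (3/2)·R1: [0, 0, 0, 0]
R3 ← R3 + (3/2)·R1: [0, 0, 0, 0]
Echelon form has 1 nonzero row, so rank(B) = 1.
The row space has dimension equal to the rank: 1.

1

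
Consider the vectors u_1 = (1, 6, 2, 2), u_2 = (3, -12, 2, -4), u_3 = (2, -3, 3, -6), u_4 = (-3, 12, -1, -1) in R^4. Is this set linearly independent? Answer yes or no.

Form the matrix with these vectors as rows and row reduce.
R2 ← R2 − (3)·R1: [0, -30, -4, -10]
R3 ← R3 − (2)·R1: [0, -15, -1, -10]
R4 ← R4 + (3)·R1: [0, 30, 5, 5]
R3 ← R3 − (1/2)·R2: [0, 0, 1, -5]
R4 ← R4 + R2: [0, 0, 1, -5]
R4 ← R4 − R3: [0, 0, 0, 0]
3 nonzero rows, so the 4 vectors span a space of dimension 3.
Since 3 < 4, the vectors are linearly dependent.

no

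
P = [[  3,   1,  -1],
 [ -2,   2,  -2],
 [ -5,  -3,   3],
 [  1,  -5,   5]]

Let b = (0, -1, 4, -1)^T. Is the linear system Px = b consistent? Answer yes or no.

Row reduce the augmented matrix [P | b].
R2 ← R2 + (2/3)·R1: [0, 8/3, -8/3, -1]
R3 ← R3 + (5/3)·R1: [0, -4/3, 4/3, 4]
R4 ← R4 − (1/3)·R1: [0, -16/3, 16/3, -1]
R3 ← R3 + (1/2)·R2: [0, 0, 0, 7/2]
R4 ← R4 + (2)·R2: [0, 0, 0, -3]
R4 ← R4 + (6/7)·R3: [0, 0, 0, 0]
The echelon form has 3 nonzero rows; the last pivot sits in the augmented column, so rank(P) = 2 but rank([P|b]) = 3.
Since the ranks differ, the system is inconsistent.

no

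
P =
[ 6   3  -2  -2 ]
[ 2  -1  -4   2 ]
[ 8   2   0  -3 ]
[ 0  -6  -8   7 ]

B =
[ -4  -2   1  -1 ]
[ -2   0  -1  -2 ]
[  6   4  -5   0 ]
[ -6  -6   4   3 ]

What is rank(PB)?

3

First compute PB:
[[-30,  -8,   5, -18],
 [-42, -32,  31,   6],
 [-18,   2,  -6, -21],
 [-78, -74,  74,  33]]
Now row reduce the product.
R2 ← R2 − (7/5)·R1: [0, -104/5, 24, 156/5]
R3 ← R3 − (3/5)·R1: [0, 34/5, -9, -51/5]
R4 ← R4 − (13/5)·R1: [0, -266/5, 61, 399/5]
R3 ← R3 + (17/52)·R2: [0, 0, -15/13, 0]
R4 ← R4 − (133/52)·R2: [0, 0, -5/13, 0]
R4 ← R4 − (1/3)·R3: [0, 0, 0, 0]
3 nonzero rows, so rank(PB) = 3.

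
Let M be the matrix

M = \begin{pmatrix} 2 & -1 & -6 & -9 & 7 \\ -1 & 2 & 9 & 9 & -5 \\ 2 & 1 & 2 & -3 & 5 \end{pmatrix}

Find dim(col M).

2

Row reduce to echelon form.
R2 ← R2 + (1/2)·R1: [0, 3/2, 6, 9/2, -3/2]
R3 ← R3 − R1: [0, 2, 8, 6, -2]
R3 ← R3 − (4/3)·R2: [0, 0, 0, 0, 0]
Echelon form has 2 nonzero rows, so rank(M) = 2.
The column space has dimension equal to the rank: 2.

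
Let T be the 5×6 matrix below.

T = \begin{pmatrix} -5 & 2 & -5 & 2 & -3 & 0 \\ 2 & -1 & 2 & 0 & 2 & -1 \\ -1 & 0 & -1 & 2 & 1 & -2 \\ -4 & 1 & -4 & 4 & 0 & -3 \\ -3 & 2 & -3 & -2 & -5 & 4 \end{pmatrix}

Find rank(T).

2

Row reduce to echelon form.
R2 ← R2 + (2/5)·R1: [0, -1/5, 0, 4/5, 4/5, -1]
R3 ← R3 − (1/5)·R1: [0, -2/5, 0, 8/5, 8/5, -2]
R4 ← R4 − (4/5)·R1: [0, -3/5, 0, 12/5, 12/5, -3]
R5 ← R5 − (3/5)·R1: [0, 4/5, 0, -16/5, -16/5, 4]
R3 ← R3 − (2)·R2: [0, 0, 0, 0, 0, 0]
R4 ← R4 − (3)·R2: [0, 0, 0, 0, 0, 0]
R5 ← R5 + (4)·R2: [0, 0, 0, 0, 0, 0]
Echelon form has 2 nonzero rows, so rank(T) = 2.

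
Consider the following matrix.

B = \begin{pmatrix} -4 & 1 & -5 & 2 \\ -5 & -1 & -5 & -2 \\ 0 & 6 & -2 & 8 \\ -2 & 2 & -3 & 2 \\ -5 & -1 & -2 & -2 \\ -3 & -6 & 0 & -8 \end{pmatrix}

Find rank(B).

4

Row reduce to echelon form.
R2 ← R2 − (5/4)·R1: [0, -9/4, 5/4, -9/2]
R4 ← R4 − (1/2)·R1: [0, 3/2, -1/2, 1]
R5 ← R5 − (5/4)·R1: [0, -9/4, 17/4, -9/2]
R6 ← R6 − (3/4)·R1: [0, -27/4, 15/4, -19/2]
R3 ← R3 + (8/3)·R2: [0, 0, 4/3, -4]
R4 ← R4 + (2/3)·R2: [0, 0, 1/3, -2]
R5 ← R5 − R2: [0, 0, 3, 0]
R6 ← R6 − (3)·R2: [0, 0, 0, 4]
R4 ← R4 − (1/4)·R3: [0, 0, 0, -1]
R5 ← R5 − (9/4)·R3: [0, 0, 0, 9]
R5 ← R5 + (9)·R4: [0, 0, 0, 0]
R6 ← R6 + (4)·R4: [0, 0, 0, 0]
Echelon form has 4 nonzero rows, so rank(B) = 4.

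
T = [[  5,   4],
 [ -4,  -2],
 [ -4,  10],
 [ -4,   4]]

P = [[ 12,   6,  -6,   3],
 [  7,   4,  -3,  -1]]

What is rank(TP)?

2

First compute TP:
[[ 88,  46, -42,  11],
 [-62, -32,  30, -10],
 [ 22,  16,  -6, -22],
 [-20,  -8,  12, -16]]
Now row reduce the product.
R2 ← R2 + (31/44)·R1: [0, 9/22, 9/22, -9/4]
R3 ← R3 − (1/4)·R1: [0, 9/2, 9/2, -99/4]
R4 ← R4 + (5/22)·R1: [0, 27/11, 27/11, -27/2]
R3 ← R3 − (11)·R2: [0, 0, 0, 0]
R4 ← R4 − (6)·R2: [0, 0, 0, 0]
2 nonzero rows, so rank(TP) = 2.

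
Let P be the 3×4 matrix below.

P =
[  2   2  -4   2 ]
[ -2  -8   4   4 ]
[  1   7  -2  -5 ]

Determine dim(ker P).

Row reduce to echelon form.
R2 ← R2 + R1: [0, -6, 0, 6]
R3 ← R3 − (1/2)·R1: [0, 6, 0, -6]
R3 ← R3 + R2: [0, 0, 0, 0]
2 nonzero rows, so rank(P) = 2.
P has 4 columns; by rank–nullity, nullity = 4 − 2 = 2.

2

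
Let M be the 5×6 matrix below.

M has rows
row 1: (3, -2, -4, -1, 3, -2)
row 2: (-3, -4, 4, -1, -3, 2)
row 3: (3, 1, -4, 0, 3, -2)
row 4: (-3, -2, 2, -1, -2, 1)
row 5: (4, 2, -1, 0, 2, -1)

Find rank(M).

Row reduce to echelon form.
R2 ← R2 + R1: [0, -6, 0, -2, 0, 0]
R3 ← R3 − R1: [0, 3, 0, 1, 0, 0]
R4 ← R4 + R1: [0, -4, -2, -2, 1, -1]
R5 ← R5 − (4/3)·R1: [0, 14/3, 13/3, 4/3, -2, 5/3]
R3 ← R3 + (1/2)·R2: [0, 0, 0, 0, 0, 0]
R4 ← R4 − (2/3)·R2: [0, 0, -2, -2/3, 1, -1]
R5 ← R5 + (7/9)·R2: [0, 0, 13/3, -2/9, -2, 5/3]
Swap R3 ↔ R4
R5 ← R5 + (13/6)·R3: [0, 0, 0, -5/3, 1/6, -1/2]
Swap R4 ↔ R5
Echelon form has 4 nonzero rows, so rank(M) = 4.

4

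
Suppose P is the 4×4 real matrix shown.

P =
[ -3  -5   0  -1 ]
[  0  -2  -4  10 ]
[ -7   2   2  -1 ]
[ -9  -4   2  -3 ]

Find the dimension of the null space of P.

Row reduce to echelon form.
R3 ← R3 − (7/3)·R1: [0, 41/3, 2, 4/3]
R4 ← R4 − (3)·R1: [0, 11, 2, 0]
R3 ← R3 + (41/6)·R2: [0, 0, -76/3, 209/3]
R4 ← R4 + (11/2)·R2: [0, 0, -20, 55]
R4 ← R4 − (15/19)·R3: [0, 0, 0, 0]
3 nonzero rows, so rank(P) = 3.
P has 4 columns; by rank–nullity, nullity = 4 − 3 = 1.

1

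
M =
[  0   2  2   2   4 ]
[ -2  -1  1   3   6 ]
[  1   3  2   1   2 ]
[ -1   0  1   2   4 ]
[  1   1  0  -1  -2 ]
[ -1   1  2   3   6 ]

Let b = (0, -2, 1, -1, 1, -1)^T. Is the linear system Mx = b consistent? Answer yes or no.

yes

Row reduce the augmented matrix [M | b].
Swap R1 ↔ R2
R3 ← R3 + (1/2)·R1: [0, 5/2, 5/2, 5/2, 5, 0]
R4 ← R4 − (1/2)·R1: [0, 1/2, 1/2, 1/2, 1, 0]
R5 ← R5 + (1/2)·R1: [0, 1/2, 1/2, 1/2, 1, 0]
R6 ← R6 − (1/2)·R1: [0, 3/2, 3/2, 3/2, 3, 0]
R3 ← R3 − (5/4)·R2: [0, 0, 0, 0, 0, 0]
R4 ← R4 − (1/4)·R2: [0, 0, 0, 0, 0, 0]
R5 ← R5 − (1/4)·R2: [0, 0, 0, 0, 0, 0]
R6 ← R6 − (3/4)·R2: [0, 0, 0, 0, 0, 0]
The echelon form has 2 nonzero rows, and every pivot lies in the first 5 columns, so rank(M) = rank([M|b]) = 2.
The system is consistent.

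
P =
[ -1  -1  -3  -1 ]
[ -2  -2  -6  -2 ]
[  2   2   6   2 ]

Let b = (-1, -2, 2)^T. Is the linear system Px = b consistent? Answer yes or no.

yes

Row reduce the augmented matrix [P | b].
R2 ← R2 − (2)·R1: [0, 0, 0, 0, 0]
R3 ← R3 + (2)·R1: [0, 0, 0, 0, 0]
The echelon form has 1 nonzero rows, and every pivot lies in the first 4 columns, so rank(P) = rank([P|b]) = 1.
The system is consistent.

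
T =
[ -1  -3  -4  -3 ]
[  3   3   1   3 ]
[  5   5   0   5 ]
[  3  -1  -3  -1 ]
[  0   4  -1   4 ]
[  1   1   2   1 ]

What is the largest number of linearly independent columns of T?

3

Row reduce to echelon form.
R2 ← R2 + (3)·R1: [0, -6, -11, -6]
R3 ← R3 + (5)·R1: [0, -10, -20, -10]
R4 ← R4 + (3)·R1: [0, -10, -15, -10]
R6 ← R6 + R1: [0, -2, -2, -2]
R3 ← R3 − (5/3)·R2: [0, 0, -5/3, 0]
R4 ← R4 − (5/3)·R2: [0, 0, 10/3, 0]
R5 ← R5 + (2/3)·R2: [0, 0, -25/3, 0]
R6 ← R6 − (1/3)·R2: [0, 0, 5/3, 0]
R4 ← R4 + (2)·R3: [0, 0, 0, 0]
R5 ← R5 − (5)·R3: [0, 0, 0, 0]
R6 ← R6 + R3: [0, 0, 0, 0]
Echelon form has 3 nonzero rows, so rank(T) = 3.
The rank gives the maximum number of linearly independent columns: 3.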